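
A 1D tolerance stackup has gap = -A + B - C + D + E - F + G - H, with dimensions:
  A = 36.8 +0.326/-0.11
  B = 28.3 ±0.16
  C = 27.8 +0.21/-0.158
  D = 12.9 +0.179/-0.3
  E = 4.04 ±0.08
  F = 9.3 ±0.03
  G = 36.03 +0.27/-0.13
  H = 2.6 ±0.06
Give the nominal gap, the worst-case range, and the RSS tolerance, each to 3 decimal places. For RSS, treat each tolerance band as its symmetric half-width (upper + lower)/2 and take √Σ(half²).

nominal=4.770 wc=[3.474,5.817] rss=0.464

Stack each dimension's contribution:
  -A: nom -36.800 → Σnom=-36.800; wc +0.110/-0.326 → slack +0.110/-0.326; half-tol=0.218, Σhalf²=0.047524
  +B: nom +28.300 → Σnom=-8.500; wc +0.160/-0.160 → slack +0.270/-0.486; half-tol=0.160, Σhalf²=0.073124
  -C: nom -27.800 → Σnom=-36.300; wc +0.158/-0.210 → slack +0.428/-0.696; half-tol=0.184, Σhalf²=0.106980
  +D: nom +12.900 → Σnom=-23.400; wc +0.179/-0.300 → slack +0.607/-0.996; half-tol=0.239, Σhalf²=0.164340
  +E: nom +4.040 → Σnom=-19.360; wc +0.080/-0.080 → slack +0.687/-1.076; half-tol=0.080, Σhalf²=0.170740
  -F: nom -9.300 → Σnom=-28.660; wc +0.030/-0.030 → slack +0.717/-1.106; half-tol=0.030, Σhalf²=0.171640
  +G: nom +36.030 → Σnom=7.370; wc +0.270/-0.130 → slack +0.987/-1.236; half-tol=0.200, Σhalf²=0.211640
  -H: nom -2.600 → Σnom=4.770; wc +0.060/-0.060 → slack +1.047/-1.296; half-tol=0.060, Σhalf²=0.215240
Nominal = 4.770. Worst-case = [4.770 - 1.296, 4.770 + 1.047] = [3.474, 5.817]. RSS = √0.215240 = 0.464.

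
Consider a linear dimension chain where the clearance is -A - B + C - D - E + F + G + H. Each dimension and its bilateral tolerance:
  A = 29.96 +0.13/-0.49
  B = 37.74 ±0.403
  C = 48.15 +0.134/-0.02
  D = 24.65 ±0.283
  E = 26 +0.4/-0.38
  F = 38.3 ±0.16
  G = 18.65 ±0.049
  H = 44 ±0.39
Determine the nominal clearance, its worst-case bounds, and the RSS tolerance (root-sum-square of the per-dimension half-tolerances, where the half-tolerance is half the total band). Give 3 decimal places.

Stack each dimension's contribution:
  -A: nom -29.960 → Σnom=-29.960; wc +0.490/-0.130 → slack +0.490/-0.130; half-tol=0.310, Σhalf²=0.096100
  -B: nom -37.740 → Σnom=-67.700; wc +0.403/-0.403 → slack +0.893/-0.533; half-tol=0.403, Σhalf²=0.258509
  +C: nom +48.150 → Σnom=-19.550; wc +0.134/-0.020 → slack +1.027/-0.553; half-tol=0.077, Σhalf²=0.264438
  -D: nom -24.650 → Σnom=-44.200; wc +0.283/-0.283 → slack +1.310/-0.836; half-tol=0.283, Σhalf²=0.344527
  -E: nom -26.000 → Σnom=-70.200; wc +0.380/-0.400 → slack +1.690/-1.236; half-tol=0.390, Σhalf²=0.496627
  +F: nom +38.300 → Σnom=-31.900; wc +0.160/-0.160 → slack +1.850/-1.396; half-tol=0.160, Σhalf²=0.522227
  +G: nom +18.650 → Σnom=-13.250; wc +0.049/-0.049 → slack +1.899/-1.445; half-tol=0.049, Σhalf²=0.524628
  +H: nom +44.000 → Σnom=30.750; wc +0.390/-0.390 → slack +2.289/-1.835; half-tol=0.390, Σhalf²=0.676728
Nominal = 30.750. Worst-case = [30.750 - 1.835, 30.750 + 2.289] = [28.915, 33.039]. RSS = √0.676728 = 0.823.

nominal=30.750 wc=[28.915,33.039] rss=0.823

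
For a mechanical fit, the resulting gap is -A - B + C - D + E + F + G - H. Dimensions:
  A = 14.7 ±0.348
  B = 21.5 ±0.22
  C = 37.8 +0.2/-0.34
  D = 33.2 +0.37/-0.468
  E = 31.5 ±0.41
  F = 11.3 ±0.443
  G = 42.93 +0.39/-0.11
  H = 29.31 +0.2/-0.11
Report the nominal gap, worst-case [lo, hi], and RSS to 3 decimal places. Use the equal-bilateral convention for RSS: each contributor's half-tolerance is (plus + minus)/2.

nominal=24.820 wc=[22.379,27.409] rss=0.932

Stack each dimension's contribution:
  -A: nom -14.700 → Σnom=-14.700; wc +0.348/-0.348 → slack +0.348/-0.348; half-tol=0.348, Σhalf²=0.121104
  -B: nom -21.500 → Σnom=-36.200; wc +0.220/-0.220 → slack +0.568/-0.568; half-tol=0.220, Σhalf²=0.169504
  +C: nom +37.800 → Σnom=1.600; wc +0.200/-0.340 → slack +0.768/-0.908; half-tol=0.270, Σhalf²=0.242404
  -D: nom -33.200 → Σnom=-31.600; wc +0.468/-0.370 → slack +1.236/-1.278; half-tol=0.419, Σhalf²=0.417965
  +E: nom +31.500 → Σnom=-0.100; wc +0.410/-0.410 → slack +1.646/-1.688; half-tol=0.410, Σhalf²=0.586065
  +F: nom +11.300 → Σnom=11.200; wc +0.443/-0.443 → slack +2.089/-2.131; half-tol=0.443, Σhalf²=0.782314
  +G: nom +42.930 → Σnom=54.130; wc +0.390/-0.110 → slack +2.479/-2.241; half-tol=0.250, Σhalf²=0.844814
  -H: nom -29.310 → Σnom=24.820; wc +0.110/-0.200 → slack +2.589/-2.441; half-tol=0.155, Σhalf²=0.868839
Nominal = 24.820. Worst-case = [24.820 - 2.441, 24.820 + 2.589] = [22.379, 27.409]. RSS = √0.868839 = 0.932.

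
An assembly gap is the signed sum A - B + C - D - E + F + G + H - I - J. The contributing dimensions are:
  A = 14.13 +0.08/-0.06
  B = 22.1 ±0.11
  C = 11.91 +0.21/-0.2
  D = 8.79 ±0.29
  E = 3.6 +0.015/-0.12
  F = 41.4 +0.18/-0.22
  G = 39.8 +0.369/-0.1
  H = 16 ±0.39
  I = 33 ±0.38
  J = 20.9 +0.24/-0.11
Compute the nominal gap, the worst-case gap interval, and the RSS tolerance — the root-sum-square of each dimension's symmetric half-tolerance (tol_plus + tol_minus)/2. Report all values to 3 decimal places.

nominal=34.850 wc=[32.845,37.089] rss=0.755

Stack each dimension's contribution:
  +A: nom +14.130 → Σnom=14.130; wc +0.080/-0.060 → slack +0.080/-0.060; half-tol=0.070, Σhalf²=0.004900
  -B: nom -22.100 → Σnom=-7.970; wc +0.110/-0.110 → slack +0.190/-0.170; half-tol=0.110, Σhalf²=0.017000
  +C: nom +11.910 → Σnom=3.940; wc +0.210/-0.200 → slack +0.400/-0.370; half-tol=0.205, Σhalf²=0.059025
  -D: nom -8.790 → Σnom=-4.850; wc +0.290/-0.290 → slack +0.690/-0.660; half-tol=0.290, Σhalf²=0.143125
  -E: nom -3.600 → Σnom=-8.450; wc +0.120/-0.015 → slack +0.810/-0.675; half-tol=0.068, Σhalf²=0.147681
  +F: nom +41.400 → Σnom=32.950; wc +0.180/-0.220 → slack +0.990/-0.895; half-tol=0.200, Σhalf²=0.187681
  +G: nom +39.800 → Σnom=72.750; wc +0.369/-0.100 → slack +1.359/-0.995; half-tol=0.234, Σhalf²=0.242672
  +H: nom +16.000 → Σnom=88.750; wc +0.390/-0.390 → slack +1.749/-1.385; half-tol=0.390, Σhalf²=0.394772
  -I: nom -33.000 → Σnom=55.750; wc +0.380/-0.380 → slack +2.129/-1.765; half-tol=0.380, Σhalf²=0.539172
  -J: nom -20.900 → Σnom=34.850; wc +0.110/-0.240 → slack +2.239/-2.005; half-tol=0.175, Σhalf²=0.569797
Nominal = 34.850. Worst-case = [34.850 - 2.005, 34.850 + 2.239] = [32.845, 37.089]. RSS = √0.569797 = 0.755.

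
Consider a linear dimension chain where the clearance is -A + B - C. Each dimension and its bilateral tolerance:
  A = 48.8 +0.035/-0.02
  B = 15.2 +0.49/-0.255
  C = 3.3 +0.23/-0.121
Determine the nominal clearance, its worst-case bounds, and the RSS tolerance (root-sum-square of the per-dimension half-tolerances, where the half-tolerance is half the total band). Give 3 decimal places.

nominal=-36.900 wc=[-37.420,-36.269] rss=0.413

Stack each dimension's contribution:
  -A: nom -48.800 → Σnom=-48.800; wc +0.020/-0.035 → slack +0.020/-0.035; half-tol=0.028, Σhalf²=0.000756
  +B: nom +15.200 → Σnom=-33.600; wc +0.490/-0.255 → slack +0.510/-0.290; half-tol=0.372, Σhalf²=0.139513
  -C: nom -3.300 → Σnom=-36.900; wc +0.121/-0.230 → slack +0.631/-0.520; half-tol=0.175, Σhalf²=0.170313
Nominal = -36.900. Worst-case = [-36.900 - 0.520, -36.900 + 0.631] = [-37.420, -36.269]. RSS = √0.170313 = 0.413.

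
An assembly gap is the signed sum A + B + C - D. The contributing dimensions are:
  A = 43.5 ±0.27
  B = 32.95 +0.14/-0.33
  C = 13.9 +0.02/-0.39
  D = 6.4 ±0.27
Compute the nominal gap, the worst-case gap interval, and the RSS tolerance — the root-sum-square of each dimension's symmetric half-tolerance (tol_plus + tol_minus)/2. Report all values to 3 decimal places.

nominal=83.950 wc=[82.690,84.650] rss=0.493

Stack each dimension's contribution:
  +A: nom +43.500 → Σnom=43.500; wc +0.270/-0.270 → slack +0.270/-0.270; half-tol=0.270, Σhalf²=0.072900
  +B: nom +32.950 → Σnom=76.450; wc +0.140/-0.330 → slack +0.410/-0.600; half-tol=0.235, Σhalf²=0.128125
  +C: nom +13.900 → Σnom=90.350; wc +0.020/-0.390 → slack +0.430/-0.990; half-tol=0.205, Σhalf²=0.170150
  -D: nom -6.400 → Σnom=83.950; wc +0.270/-0.270 → slack +0.700/-1.260; half-tol=0.270, Σhalf²=0.243050
Nominal = 83.950. Worst-case = [83.950 - 1.260, 83.950 + 0.700] = [82.690, 84.650]. RSS = √0.243050 = 0.493.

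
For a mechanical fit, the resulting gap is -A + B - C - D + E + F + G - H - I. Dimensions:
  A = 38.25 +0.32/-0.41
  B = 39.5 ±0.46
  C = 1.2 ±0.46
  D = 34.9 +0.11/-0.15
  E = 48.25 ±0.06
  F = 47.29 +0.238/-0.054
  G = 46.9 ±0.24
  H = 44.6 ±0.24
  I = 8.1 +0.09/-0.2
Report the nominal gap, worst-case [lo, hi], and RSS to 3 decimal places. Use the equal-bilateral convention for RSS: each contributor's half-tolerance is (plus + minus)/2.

nominal=54.890 wc=[52.856,57.348] rss=0.857

Stack each dimension's contribution:
  -A: nom -38.250 → Σnom=-38.250; wc +0.410/-0.320 → slack +0.410/-0.320; half-tol=0.365, Σhalf²=0.133225
  +B: nom +39.500 → Σnom=1.250; wc +0.460/-0.460 → slack +0.870/-0.780; half-tol=0.460, Σhalf²=0.344825
  -C: nom -1.200 → Σnom=0.050; wc +0.460/-0.460 → slack +1.330/-1.240; half-tol=0.460, Σhalf²=0.556425
  -D: nom -34.900 → Σnom=-34.850; wc +0.150/-0.110 → slack +1.480/-1.350; half-tol=0.130, Σhalf²=0.573325
  +E: nom +48.250 → Σnom=13.400; wc +0.060/-0.060 → slack +1.540/-1.410; half-tol=0.060, Σhalf²=0.576925
  +F: nom +47.290 → Σnom=60.690; wc +0.238/-0.054 → slack +1.778/-1.464; half-tol=0.146, Σhalf²=0.598241
  +G: nom +46.900 → Σnom=107.590; wc +0.240/-0.240 → slack +2.018/-1.704; half-tol=0.240, Σhalf²=0.655841
  -H: nom -44.600 → Σnom=62.990; wc +0.240/-0.240 → slack +2.258/-1.944; half-tol=0.240, Σhalf²=0.713441
  -I: nom -8.100 → Σnom=54.890; wc +0.200/-0.090 → slack +2.458/-2.034; half-tol=0.145, Σhalf²=0.734466
Nominal = 54.890. Worst-case = [54.890 - 2.034, 54.890 + 2.458] = [52.856, 57.348]. RSS = √0.734466 = 0.857.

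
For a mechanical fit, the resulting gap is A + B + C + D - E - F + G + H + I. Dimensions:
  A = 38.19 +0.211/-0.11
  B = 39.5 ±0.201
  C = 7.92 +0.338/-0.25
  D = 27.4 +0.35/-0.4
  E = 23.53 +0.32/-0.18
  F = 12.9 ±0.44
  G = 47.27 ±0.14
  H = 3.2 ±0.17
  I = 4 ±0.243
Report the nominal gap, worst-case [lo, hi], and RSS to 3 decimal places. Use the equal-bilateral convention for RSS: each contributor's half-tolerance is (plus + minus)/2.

nominal=131.050 wc=[128.776,133.323] rss=0.810

Stack each dimension's contribution:
  +A: nom +38.190 → Σnom=38.190; wc +0.211/-0.110 → slack +0.211/-0.110; half-tol=0.161, Σhalf²=0.025760
  +B: nom +39.500 → Σnom=77.690; wc +0.201/-0.201 → slack +0.412/-0.311; half-tol=0.201, Σhalf²=0.066161
  +C: nom +7.920 → Σnom=85.610; wc +0.338/-0.250 → slack +0.750/-0.561; half-tol=0.294, Σhalf²=0.152597
  +D: nom +27.400 → Σnom=113.010; wc +0.350/-0.400 → slack +1.100/-0.961; half-tol=0.375, Σhalf²=0.293222
  -E: nom -23.530 → Σnom=89.480; wc +0.180/-0.320 → slack +1.280/-1.281; half-tol=0.250, Σhalf²=0.355722
  -F: nom -12.900 → Σnom=76.580; wc +0.440/-0.440 → slack +1.720/-1.721; half-tol=0.440, Σhalf²=0.549322
  +G: nom +47.270 → Σnom=123.850; wc +0.140/-0.140 → slack +1.860/-1.861; half-tol=0.140, Σhalf²=0.568922
  +H: nom +3.200 → Σnom=127.050; wc +0.170/-0.170 → slack +2.030/-2.031; half-tol=0.170, Σhalf²=0.597822
  +I: nom +4.000 → Σnom=131.050; wc +0.243/-0.243 → slack +2.273/-2.274; half-tol=0.243, Σhalf²=0.656871
Nominal = 131.050. Worst-case = [131.050 - 2.274, 131.050 + 2.273] = [128.776, 133.323]. RSS = √0.656871 = 0.810.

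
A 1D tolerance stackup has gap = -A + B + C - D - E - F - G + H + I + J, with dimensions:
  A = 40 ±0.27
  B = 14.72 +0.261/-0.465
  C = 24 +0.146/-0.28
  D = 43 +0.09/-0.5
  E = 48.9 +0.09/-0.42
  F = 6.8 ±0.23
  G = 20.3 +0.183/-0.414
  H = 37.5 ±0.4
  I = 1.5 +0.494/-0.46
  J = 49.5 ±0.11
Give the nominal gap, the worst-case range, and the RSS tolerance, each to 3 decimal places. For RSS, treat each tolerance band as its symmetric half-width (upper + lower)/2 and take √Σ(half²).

nominal=-31.780 wc=[-34.358,-28.535] rss=0.971

Stack each dimension's contribution:
  -A: nom -40.000 → Σnom=-40.000; wc +0.270/-0.270 → slack +0.270/-0.270; half-tol=0.270, Σhalf²=0.072900
  +B: nom +14.720 → Σnom=-25.280; wc +0.261/-0.465 → slack +0.531/-0.735; half-tol=0.363, Σhalf²=0.204669
  +C: nom +24.000 → Σnom=-1.280; wc +0.146/-0.280 → slack +0.677/-1.015; half-tol=0.213, Σhalf²=0.250038
  -D: nom -43.000 → Σnom=-44.280; wc +0.500/-0.090 → slack +1.177/-1.105; half-tol=0.295, Σhalf²=0.337063
  -E: nom -48.900 → Σnom=-93.180; wc +0.420/-0.090 → slack +1.597/-1.195; half-tol=0.255, Σhalf²=0.402088
  -F: nom -6.800 → Σnom=-99.980; wc +0.230/-0.230 → slack +1.827/-1.425; half-tol=0.230, Σhalf²=0.454988
  -G: nom -20.300 → Σnom=-120.280; wc +0.414/-0.183 → slack +2.241/-1.608; half-tol=0.298, Σhalf²=0.544090
  +H: nom +37.500 → Σnom=-82.780; wc +0.400/-0.400 → slack +2.641/-2.008; half-tol=0.400, Σhalf²=0.704090
  +I: nom +1.500 → Σnom=-81.280; wc +0.494/-0.460 → slack +3.135/-2.468; half-tol=0.477, Σhalf²=0.931619
  +J: nom +49.500 → Σnom=-31.780; wc +0.110/-0.110 → slack +3.245/-2.578; half-tol=0.110, Σhalf²=0.943719
Nominal = -31.780. Worst-case = [-31.780 - 2.578, -31.780 + 3.245] = [-34.358, -28.535]. RSS = √0.943719 = 0.971.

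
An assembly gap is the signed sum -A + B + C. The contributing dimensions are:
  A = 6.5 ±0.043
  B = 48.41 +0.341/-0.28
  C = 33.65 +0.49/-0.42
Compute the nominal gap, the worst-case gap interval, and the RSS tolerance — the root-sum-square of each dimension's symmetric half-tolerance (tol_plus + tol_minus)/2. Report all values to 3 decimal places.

nominal=75.560 wc=[74.817,76.434] rss=0.553

Stack each dimension's contribution:
  -A: nom -6.500 → Σnom=-6.500; wc +0.043/-0.043 → slack +0.043/-0.043; half-tol=0.043, Σhalf²=0.001849
  +B: nom +48.410 → Σnom=41.910; wc +0.341/-0.280 → slack +0.384/-0.323; half-tol=0.310, Σhalf²=0.098259
  +C: nom +33.650 → Σnom=75.560; wc +0.490/-0.420 → slack +0.874/-0.743; half-tol=0.455, Σhalf²=0.305284
Nominal = 75.560. Worst-case = [75.560 - 0.743, 75.560 + 0.874] = [74.817, 76.434]. RSS = √0.305284 = 0.553.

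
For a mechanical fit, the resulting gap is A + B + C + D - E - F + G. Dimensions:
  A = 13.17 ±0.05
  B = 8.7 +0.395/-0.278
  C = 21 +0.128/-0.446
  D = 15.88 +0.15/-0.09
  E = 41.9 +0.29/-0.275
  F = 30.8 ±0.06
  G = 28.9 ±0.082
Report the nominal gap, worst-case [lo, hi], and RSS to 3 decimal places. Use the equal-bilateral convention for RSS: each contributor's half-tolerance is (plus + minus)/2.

nominal=14.950 wc=[13.654,16.090] rss=0.550

Stack each dimension's contribution:
  +A: nom +13.170 → Σnom=13.170; wc +0.050/-0.050 → slack +0.050/-0.050; half-tol=0.050, Σhalf²=0.002500
  +B: nom +8.700 → Σnom=21.870; wc +0.395/-0.278 → slack +0.445/-0.328; half-tol=0.337, Σhalf²=0.115732
  +C: nom +21.000 → Σnom=42.870; wc +0.128/-0.446 → slack +0.573/-0.774; half-tol=0.287, Σhalf²=0.198101
  +D: nom +15.880 → Σnom=58.750; wc +0.150/-0.090 → slack +0.723/-0.864; half-tol=0.120, Σhalf²=0.212501
  -E: nom -41.900 → Σnom=16.850; wc +0.275/-0.290 → slack +0.998/-1.154; half-tol=0.282, Σhalf²=0.292308
  -F: nom -30.800 → Σnom=-13.950; wc +0.060/-0.060 → slack +1.058/-1.214; half-tol=0.060, Σhalf²=0.295908
  +G: nom +28.900 → Σnom=14.950; wc +0.082/-0.082 → slack +1.140/-1.296; half-tol=0.082, Σhalf²=0.302632
Nominal = 14.950. Worst-case = [14.950 - 1.296, 14.950 + 1.140] = [13.654, 16.090]. RSS = √0.302632 = 0.550.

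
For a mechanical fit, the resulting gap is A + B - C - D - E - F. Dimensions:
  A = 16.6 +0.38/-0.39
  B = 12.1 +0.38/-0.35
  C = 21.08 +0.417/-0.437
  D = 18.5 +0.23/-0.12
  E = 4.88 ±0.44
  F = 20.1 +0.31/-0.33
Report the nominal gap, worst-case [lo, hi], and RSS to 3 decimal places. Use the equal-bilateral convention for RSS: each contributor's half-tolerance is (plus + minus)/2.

nominal=-35.860 wc=[-37.997,-33.773] rss=0.889

Stack each dimension's contribution:
  +A: nom +16.600 → Σnom=16.600; wc +0.380/-0.390 → slack +0.380/-0.390; half-tol=0.385, Σhalf²=0.148225
  +B: nom +12.100 → Σnom=28.700; wc +0.380/-0.350 → slack +0.760/-0.740; half-tol=0.365, Σhalf²=0.281450
  -C: nom -21.080 → Σnom=7.620; wc +0.437/-0.417 → slack +1.197/-1.157; half-tol=0.427, Σhalf²=0.463779
  -D: nom -18.500 → Σnom=-10.880; wc +0.120/-0.230 → slack +1.317/-1.387; half-tol=0.175, Σhalf²=0.494404
  -E: nom -4.880 → Σnom=-15.760; wc +0.440/-0.440 → slack +1.757/-1.827; half-tol=0.440, Σhalf²=0.688004
  -F: nom -20.100 → Σnom=-35.860; wc +0.330/-0.310 → slack +2.087/-2.137; half-tol=0.320, Σhalf²=0.790404
Nominal = -35.860. Worst-case = [-35.860 - 2.137, -35.860 + 2.087] = [-37.997, -33.773]. RSS = √0.790404 = 0.889.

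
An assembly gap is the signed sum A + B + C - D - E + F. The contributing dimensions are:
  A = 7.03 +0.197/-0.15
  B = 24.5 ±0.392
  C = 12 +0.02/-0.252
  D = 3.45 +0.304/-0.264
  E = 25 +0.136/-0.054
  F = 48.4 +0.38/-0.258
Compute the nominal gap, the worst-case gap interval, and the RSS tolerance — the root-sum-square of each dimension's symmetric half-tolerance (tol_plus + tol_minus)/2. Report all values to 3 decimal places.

nominal=63.480 wc=[61.988,64.787] rss=0.627

Stack each dimension's contribution:
  +A: nom +7.030 → Σnom=7.030; wc +0.197/-0.150 → slack +0.197/-0.150; half-tol=0.173, Σhalf²=0.030102
  +B: nom +24.500 → Σnom=31.530; wc +0.392/-0.392 → slack +0.589/-0.542; half-tol=0.392, Σhalf²=0.183766
  +C: nom +12.000 → Σnom=43.530; wc +0.020/-0.252 → slack +0.609/-0.794; half-tol=0.136, Σhalf²=0.202262
  -D: nom -3.450 → Σnom=40.080; wc +0.264/-0.304 → slack +0.873/-1.098; half-tol=0.284, Σhalf²=0.282918
  -E: nom -25.000 → Σnom=15.080; wc +0.054/-0.136 → slack +0.927/-1.234; half-tol=0.095, Σhalf²=0.291943
  +F: nom +48.400 → Σnom=63.480; wc +0.380/-0.258 → slack +1.307/-1.492; half-tol=0.319, Σhalf²=0.393704
Nominal = 63.480. Worst-case = [63.480 - 1.492, 63.480 + 1.307] = [61.988, 64.787]. RSS = √0.393704 = 0.627.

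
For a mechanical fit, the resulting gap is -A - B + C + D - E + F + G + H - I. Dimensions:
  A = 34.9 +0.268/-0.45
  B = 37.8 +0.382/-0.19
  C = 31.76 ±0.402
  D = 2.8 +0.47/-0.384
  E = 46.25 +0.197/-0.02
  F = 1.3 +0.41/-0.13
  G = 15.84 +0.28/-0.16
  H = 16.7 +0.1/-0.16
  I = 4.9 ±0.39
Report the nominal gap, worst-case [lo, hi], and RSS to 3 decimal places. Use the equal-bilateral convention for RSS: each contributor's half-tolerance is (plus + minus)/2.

Stack each dimension's contribution:
  -A: nom -34.900 → Σnom=-34.900; wc +0.450/-0.268 → slack +0.450/-0.268; half-tol=0.359, Σhalf²=0.128881
  -B: nom -37.800 → Σnom=-72.700; wc +0.190/-0.382 → slack +0.640/-0.650; half-tol=0.286, Σhalf²=0.210677
  +C: nom +31.760 → Σnom=-40.940; wc +0.402/-0.402 → slack +1.042/-1.052; half-tol=0.402, Σhalf²=0.372281
  +D: nom +2.800 → Σnom=-38.140; wc +0.470/-0.384 → slack +1.512/-1.436; half-tol=0.427, Σhalf²=0.554610
  -E: nom -46.250 → Σnom=-84.390; wc +0.020/-0.197 → slack +1.532/-1.633; half-tol=0.108, Σhalf²=0.566382
  +F: nom +1.300 → Σnom=-83.090; wc +0.410/-0.130 → slack +1.942/-1.763; half-tol=0.270, Σhalf²=0.639282
  +G: nom +15.840 → Σnom=-67.250; wc +0.280/-0.160 → slack +2.222/-1.923; half-tol=0.220, Σhalf²=0.687682
  +H: nom +16.700 → Σnom=-50.550; wc +0.100/-0.160 → slack +2.322/-2.083; half-tol=0.130, Σhalf²=0.704582
  -I: nom -4.900 → Σnom=-55.450; wc +0.390/-0.390 → slack +2.712/-2.473; half-tol=0.390, Σhalf²=0.856682
Nominal = -55.450. Worst-case = [-55.450 - 2.473, -55.450 + 2.712] = [-57.923, -52.738]. RSS = √0.856682 = 0.926.

nominal=-55.450 wc=[-57.923,-52.738] rss=0.926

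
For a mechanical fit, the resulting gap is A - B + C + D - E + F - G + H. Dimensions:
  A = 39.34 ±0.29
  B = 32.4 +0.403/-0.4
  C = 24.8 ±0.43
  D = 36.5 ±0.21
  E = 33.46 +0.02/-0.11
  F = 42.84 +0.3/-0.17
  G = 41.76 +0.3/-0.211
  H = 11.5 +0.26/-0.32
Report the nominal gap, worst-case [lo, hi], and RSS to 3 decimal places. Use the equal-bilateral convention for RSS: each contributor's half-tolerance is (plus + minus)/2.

nominal=47.360 wc=[45.217,49.571] rss=0.827

Stack each dimension's contribution:
  +A: nom +39.340 → Σnom=39.340; wc +0.290/-0.290 → slack +0.290/-0.290; half-tol=0.290, Σhalf²=0.084100
  -B: nom -32.400 → Σnom=6.940; wc +0.400/-0.403 → slack +0.690/-0.693; half-tol=0.402, Σhalf²=0.245302
  +C: nom +24.800 → Σnom=31.740; wc +0.430/-0.430 → slack +1.120/-1.123; half-tol=0.430, Σhalf²=0.430202
  +D: nom +36.500 → Σnom=68.240; wc +0.210/-0.210 → slack +1.330/-1.333; half-tol=0.210, Σhalf²=0.474302
  -E: nom -33.460 → Σnom=34.780; wc +0.110/-0.020 → slack +1.440/-1.353; half-tol=0.065, Σhalf²=0.478527
  +F: nom +42.840 → Σnom=77.620; wc +0.300/-0.170 → slack +1.740/-1.523; half-tol=0.235, Σhalf²=0.533752
  -G: nom -41.760 → Σnom=35.860; wc +0.211/-0.300 → slack +1.951/-1.823; half-tol=0.256, Σhalf²=0.599032
  +H: nom +11.500 → Σnom=47.360; wc +0.260/-0.320 → slack +2.211/-2.143; half-tol=0.290, Σhalf²=0.683133
Nominal = 47.360. Worst-case = [47.360 - 2.143, 47.360 + 2.211] = [45.217, 49.571]. RSS = √0.683133 = 0.827.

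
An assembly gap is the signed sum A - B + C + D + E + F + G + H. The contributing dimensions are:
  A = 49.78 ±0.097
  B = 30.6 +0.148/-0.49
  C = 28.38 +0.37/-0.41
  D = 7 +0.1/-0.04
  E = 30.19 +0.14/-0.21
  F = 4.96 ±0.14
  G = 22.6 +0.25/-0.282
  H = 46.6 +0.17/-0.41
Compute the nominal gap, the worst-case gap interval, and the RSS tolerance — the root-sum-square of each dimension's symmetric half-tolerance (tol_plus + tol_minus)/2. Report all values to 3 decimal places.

Stack each dimension's contribution:
  +A: nom +49.780 → Σnom=49.780; wc +0.097/-0.097 → slack +0.097/-0.097; half-tol=0.097, Σhalf²=0.009409
  -B: nom -30.600 → Σnom=19.180; wc +0.490/-0.148 → slack +0.587/-0.245; half-tol=0.319, Σhalf²=0.111170
  +C: nom +28.380 → Σnom=47.560; wc +0.370/-0.410 → slack +0.957/-0.655; half-tol=0.390, Σhalf²=0.263270
  +D: nom +7.000 → Σnom=54.560; wc +0.100/-0.040 → slack +1.057/-0.695; half-tol=0.070, Σhalf²=0.268170
  +E: nom +30.190 → Σnom=84.750; wc +0.140/-0.210 → slack +1.197/-0.905; half-tol=0.175, Σhalf²=0.298795
  +F: nom +4.960 → Σnom=89.710; wc +0.140/-0.140 → slack +1.337/-1.045; half-tol=0.140, Σhalf²=0.318395
  +G: nom +22.600 → Σnom=112.310; wc +0.250/-0.282 → slack +1.587/-1.327; half-tol=0.266, Σhalf²=0.389151
  +H: nom +46.600 → Σnom=158.910; wc +0.170/-0.410 → slack +1.757/-1.737; half-tol=0.290, Σhalf²=0.473251
Nominal = 158.910. Worst-case = [158.910 - 1.737, 158.910 + 1.757] = [157.173, 160.667]. RSS = √0.473251 = 0.688.

nominal=158.910 wc=[157.173,160.667] rss=0.688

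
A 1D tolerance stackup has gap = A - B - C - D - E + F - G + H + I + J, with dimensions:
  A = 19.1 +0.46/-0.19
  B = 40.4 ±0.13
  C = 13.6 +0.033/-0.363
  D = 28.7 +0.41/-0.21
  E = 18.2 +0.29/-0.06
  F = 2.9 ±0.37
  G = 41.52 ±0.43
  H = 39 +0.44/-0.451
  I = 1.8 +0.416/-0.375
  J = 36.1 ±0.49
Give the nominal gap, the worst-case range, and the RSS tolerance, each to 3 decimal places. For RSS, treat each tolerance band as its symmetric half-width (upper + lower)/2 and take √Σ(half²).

nominal=-43.520 wc=[-46.689,-40.151] rss=1.098

Stack each dimension's contribution:
  +A: nom +19.100 → Σnom=19.100; wc +0.460/-0.190 → slack +0.460/-0.190; half-tol=0.325, Σhalf²=0.105625
  -B: nom -40.400 → Σnom=-21.300; wc +0.130/-0.130 → slack +0.590/-0.320; half-tol=0.130, Σhalf²=0.122525
  -C: nom -13.600 → Σnom=-34.900; wc +0.363/-0.033 → slack +0.953/-0.353; half-tol=0.198, Σhalf²=0.161729
  -D: nom -28.700 → Σnom=-63.600; wc +0.210/-0.410 → slack +1.163/-0.763; half-tol=0.310, Σhalf²=0.257829
  -E: nom -18.200 → Σnom=-81.800; wc +0.060/-0.290 → slack +1.223/-1.053; half-tol=0.175, Σhalf²=0.288454
  +F: nom +2.900 → Σnom=-78.900; wc +0.370/-0.370 → slack +1.593/-1.423; half-tol=0.370, Σhalf²=0.425354
  -G: nom -41.520 → Σnom=-120.420; wc +0.430/-0.430 → slack +2.023/-1.853; half-tol=0.430, Σhalf²=0.610254
  +H: nom +39.000 → Σnom=-81.420; wc +0.440/-0.451 → slack +2.463/-2.304; half-tol=0.446, Σhalf²=0.808724
  +I: nom +1.800 → Σnom=-79.620; wc +0.416/-0.375 → slack +2.879/-2.679; half-tol=0.395, Σhalf²=0.965145
  +J: nom +36.100 → Σnom=-43.520; wc +0.490/-0.490 → slack +3.369/-3.169; half-tol=0.490, Σhalf²=1.205245
Nominal = -43.520. Worst-case = [-43.520 - 3.169, -43.520 + 3.369] = [-46.689, -40.151]. RSS = √1.205245 = 1.098.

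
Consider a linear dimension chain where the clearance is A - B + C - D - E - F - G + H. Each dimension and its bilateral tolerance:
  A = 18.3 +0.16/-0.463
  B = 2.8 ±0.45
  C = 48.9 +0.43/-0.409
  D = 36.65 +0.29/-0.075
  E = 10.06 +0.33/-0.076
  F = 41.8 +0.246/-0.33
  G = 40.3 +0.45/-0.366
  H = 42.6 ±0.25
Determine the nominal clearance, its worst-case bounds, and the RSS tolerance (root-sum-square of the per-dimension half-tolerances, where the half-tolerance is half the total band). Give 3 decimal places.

Stack each dimension's contribution:
  +A: nom +18.300 → Σnom=18.300; wc +0.160/-0.463 → slack +0.160/-0.463; half-tol=0.311, Σhalf²=0.097032
  -B: nom -2.800 → Σnom=15.500; wc +0.450/-0.450 → slack +0.610/-0.913; half-tol=0.450, Σhalf²=0.299532
  +C: nom +48.900 → Σnom=64.400; wc +0.430/-0.409 → slack +1.040/-1.322; half-tol=0.419, Σhalf²=0.475513
  -D: nom -36.650 → Σnom=27.750; wc +0.075/-0.290 → slack +1.115/-1.612; half-tol=0.182, Σhalf²=0.508819
  -E: nom -10.060 → Σnom=17.690; wc +0.076/-0.330 → slack +1.191/-1.942; half-tol=0.203, Σhalf²=0.550028
  -F: nom -41.800 → Σnom=-24.110; wc +0.330/-0.246 → slack +1.521/-2.188; half-tol=0.288, Σhalf²=0.632972
  -G: nom -40.300 → Σnom=-64.410; wc +0.366/-0.450 → slack +1.887/-2.638; half-tol=0.408, Σhalf²=0.799436
  +H: nom +42.600 → Σnom=-21.810; wc +0.250/-0.250 → slack +2.137/-2.888; half-tol=0.250, Σhalf²=0.861936
Nominal = -21.810. Worst-case = [-21.810 - 2.888, -21.810 + 2.137] = [-24.698, -19.673]. RSS = √0.861936 = 0.928.

nominal=-21.810 wc=[-24.698,-19.673] rss=0.928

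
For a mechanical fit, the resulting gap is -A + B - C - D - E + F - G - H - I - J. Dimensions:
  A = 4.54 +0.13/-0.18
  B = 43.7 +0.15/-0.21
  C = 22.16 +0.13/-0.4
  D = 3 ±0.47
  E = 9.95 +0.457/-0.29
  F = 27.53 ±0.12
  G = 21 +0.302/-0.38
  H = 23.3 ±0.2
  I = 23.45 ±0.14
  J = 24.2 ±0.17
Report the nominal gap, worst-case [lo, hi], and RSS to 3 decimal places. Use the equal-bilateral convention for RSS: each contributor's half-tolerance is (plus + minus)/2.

Stack each dimension's contribution:
  -A: nom -4.540 → Σnom=-4.540; wc +0.180/-0.130 → slack +0.180/-0.130; half-tol=0.155, Σhalf²=0.024025
  +B: nom +43.700 → Σnom=39.160; wc +0.150/-0.210 → slack +0.330/-0.340; half-tol=0.180, Σhalf²=0.056425
  -C: nom -22.160 → Σnom=17.000; wc +0.400/-0.130 → slack +0.730/-0.470; half-tol=0.265, Σhalf²=0.126650
  -D: nom -3.000 → Σnom=14.000; wc +0.470/-0.470 → slack +1.200/-0.940; half-tol=0.470, Σhalf²=0.347550
  -E: nom -9.950 → Σnom=4.050; wc +0.290/-0.457 → slack +1.490/-1.397; half-tol=0.373, Σhalf²=0.487052
  +F: nom +27.530 → Σnom=31.580; wc +0.120/-0.120 → slack +1.610/-1.517; half-tol=0.120, Σhalf²=0.501452
  -G: nom -21.000 → Σnom=10.580; wc +0.380/-0.302 → slack +1.990/-1.819; half-tol=0.341, Σhalf²=0.617733
  -H: nom -23.300 → Σnom=-12.720; wc +0.200/-0.200 → slack +2.190/-2.019; half-tol=0.200, Σhalf²=0.657733
  -I: nom -23.450 → Σnom=-36.170; wc +0.140/-0.140 → slack +2.330/-2.159; half-tol=0.140, Σhalf²=0.677333
  -J: nom -24.200 → Σnom=-60.370; wc +0.170/-0.170 → slack +2.500/-2.329; half-tol=0.170, Σhalf²=0.706233
Nominal = -60.370. Worst-case = [-60.370 - 2.329, -60.370 + 2.500] = [-62.699, -57.870]. RSS = √0.706233 = 0.840.

nominal=-60.370 wc=[-62.699,-57.870] rss=0.840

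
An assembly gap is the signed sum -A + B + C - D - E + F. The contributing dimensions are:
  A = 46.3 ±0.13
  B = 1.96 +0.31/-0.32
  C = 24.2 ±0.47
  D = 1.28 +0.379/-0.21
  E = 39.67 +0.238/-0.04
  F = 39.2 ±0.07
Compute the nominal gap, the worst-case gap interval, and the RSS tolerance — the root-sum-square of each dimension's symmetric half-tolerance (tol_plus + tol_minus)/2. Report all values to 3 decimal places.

nominal=-21.890 wc=[-23.497,-20.660] rss=0.669

Stack each dimension's contribution:
  -A: nom -46.300 → Σnom=-46.300; wc +0.130/-0.130 → slack +0.130/-0.130; half-tol=0.130, Σhalf²=0.016900
  +B: nom +1.960 → Σnom=-44.340; wc +0.310/-0.320 → slack +0.440/-0.450; half-tol=0.315, Σhalf²=0.116125
  +C: nom +24.200 → Σnom=-20.140; wc +0.470/-0.470 → slack +0.910/-0.920; half-tol=0.470, Σhalf²=0.337025
  -D: nom -1.280 → Σnom=-21.420; wc +0.210/-0.379 → slack +1.120/-1.299; half-tol=0.294, Σhalf²=0.423755
  -E: nom -39.670 → Σnom=-61.090; wc +0.040/-0.238 → slack +1.160/-1.537; half-tol=0.139, Σhalf²=0.443076
  +F: nom +39.200 → Σnom=-21.890; wc +0.070/-0.070 → slack +1.230/-1.607; half-tol=0.070, Σhalf²=0.447976
Nominal = -21.890. Worst-case = [-21.890 - 1.607, -21.890 + 1.230] = [-23.497, -20.660]. RSS = √0.447976 = 0.669.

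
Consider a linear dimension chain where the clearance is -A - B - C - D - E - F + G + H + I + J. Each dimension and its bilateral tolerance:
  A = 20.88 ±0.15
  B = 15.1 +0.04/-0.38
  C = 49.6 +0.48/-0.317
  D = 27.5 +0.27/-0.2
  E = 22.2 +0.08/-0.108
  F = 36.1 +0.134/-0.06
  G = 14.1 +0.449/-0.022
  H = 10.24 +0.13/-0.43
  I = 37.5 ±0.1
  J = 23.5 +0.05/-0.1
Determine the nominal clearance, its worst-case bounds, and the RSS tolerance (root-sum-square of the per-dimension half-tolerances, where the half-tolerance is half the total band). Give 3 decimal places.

nominal=-86.040 wc=[-87.846,-84.096] rss=0.670

Stack each dimension's contribution:
  -A: nom -20.880 → Σnom=-20.880; wc +0.150/-0.150 → slack +0.150/-0.150; half-tol=0.150, Σhalf²=0.022500
  -B: nom -15.100 → Σnom=-35.980; wc +0.380/-0.040 → slack +0.530/-0.190; half-tol=0.210, Σhalf²=0.066600
  -C: nom -49.600 → Σnom=-85.580; wc +0.317/-0.480 → slack +0.847/-0.670; half-tol=0.398, Σhalf²=0.225402
  -D: nom -27.500 → Σnom=-113.080; wc +0.200/-0.270 → slack +1.047/-0.940; half-tol=0.235, Σhalf²=0.280627
  -E: nom -22.200 → Σnom=-135.280; wc +0.108/-0.080 → slack +1.155/-1.020; half-tol=0.094, Σhalf²=0.289463
  -F: nom -36.100 → Σnom=-171.380; wc +0.060/-0.134 → slack +1.215/-1.154; half-tol=0.097, Σhalf²=0.298872
  +G: nom +14.100 → Σnom=-157.280; wc +0.449/-0.022 → slack +1.664/-1.176; half-tol=0.236, Σhalf²=0.354332
  +H: nom +10.240 → Σnom=-147.040; wc +0.130/-0.430 → slack +1.794/-1.606; half-tol=0.280, Σhalf²=0.432733
  +I: nom +37.500 → Σnom=-109.540; wc +0.100/-0.100 → slack +1.894/-1.706; half-tol=0.100, Σhalf²=0.442733
  +J: nom +23.500 → Σnom=-86.040; wc +0.050/-0.100 → slack +1.944/-1.806; half-tol=0.075, Σhalf²=0.448358
Nominal = -86.040. Worst-case = [-86.040 - 1.806, -86.040 + 1.944] = [-87.846, -84.096]. RSS = √0.448358 = 0.670.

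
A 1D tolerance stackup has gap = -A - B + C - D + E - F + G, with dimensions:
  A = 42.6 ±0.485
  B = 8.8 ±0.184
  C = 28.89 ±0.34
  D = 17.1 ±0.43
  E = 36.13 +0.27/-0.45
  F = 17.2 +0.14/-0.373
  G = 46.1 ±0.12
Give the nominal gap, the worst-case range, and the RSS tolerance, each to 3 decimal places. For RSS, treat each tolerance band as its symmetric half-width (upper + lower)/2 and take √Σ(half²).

nominal=25.420 wc=[23.271,27.622] rss=0.883

Stack each dimension's contribution:
  -A: nom -42.600 → Σnom=-42.600; wc +0.485/-0.485 → slack +0.485/-0.485; half-tol=0.485, Σhalf²=0.235225
  -B: nom -8.800 → Σnom=-51.400; wc +0.184/-0.184 → slack +0.669/-0.669; half-tol=0.184, Σhalf²=0.269081
  +C: nom +28.890 → Σnom=-22.510; wc +0.340/-0.340 → slack +1.009/-1.009; half-tol=0.340, Σhalf²=0.384681
  -D: nom -17.100 → Σnom=-39.610; wc +0.430/-0.430 → slack +1.439/-1.439; half-tol=0.430, Σhalf²=0.569581
  +E: nom +36.130 → Σnom=-3.480; wc +0.270/-0.450 → slack +1.709/-1.889; half-tol=0.360, Σhalf²=0.699181
  -F: nom -17.200 → Σnom=-20.680; wc +0.373/-0.140 → slack +2.082/-2.029; half-tol=0.257, Σhalf²=0.764973
  +G: nom +46.100 → Σnom=25.420; wc +0.120/-0.120 → slack +2.202/-2.149; half-tol=0.120, Σhalf²=0.779373
Nominal = 25.420. Worst-case = [25.420 - 2.149, 25.420 + 2.202] = [23.271, 27.622]. RSS = √0.779373 = 0.883.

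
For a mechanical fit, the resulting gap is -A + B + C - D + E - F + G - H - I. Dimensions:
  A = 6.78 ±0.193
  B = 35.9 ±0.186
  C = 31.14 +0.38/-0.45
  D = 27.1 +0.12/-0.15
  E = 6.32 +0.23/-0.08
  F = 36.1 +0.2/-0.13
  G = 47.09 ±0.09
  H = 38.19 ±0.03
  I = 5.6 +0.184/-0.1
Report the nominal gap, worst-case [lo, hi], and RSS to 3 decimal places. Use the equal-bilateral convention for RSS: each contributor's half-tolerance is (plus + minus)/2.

nominal=6.680 wc=[5.147,8.169] rss=0.585

Stack each dimension's contribution:
  -A: nom -6.780 → Σnom=-6.780; wc +0.193/-0.193 → slack +0.193/-0.193; half-tol=0.193, Σhalf²=0.037249
  +B: nom +35.900 → Σnom=29.120; wc +0.186/-0.186 → slack +0.379/-0.379; half-tol=0.186, Σhalf²=0.071845
  +C: nom +31.140 → Σnom=60.260; wc +0.380/-0.450 → slack +0.759/-0.829; half-tol=0.415, Σhalf²=0.244070
  -D: nom -27.100 → Σnom=33.160; wc +0.150/-0.120 → slack +0.909/-0.949; half-tol=0.135, Σhalf²=0.262295
  +E: nom +6.320 → Σnom=39.480; wc +0.230/-0.080 → slack +1.139/-1.029; half-tol=0.155, Σhalf²=0.286320
  -F: nom -36.100 → Σnom=3.380; wc +0.130/-0.200 → slack +1.269/-1.229; half-tol=0.165, Σhalf²=0.313545
  +G: nom +47.090 → Σnom=50.470; wc +0.090/-0.090 → slack +1.359/-1.319; half-tol=0.090, Σhalf²=0.321645
  -H: nom -38.190 → Σnom=12.280; wc +0.030/-0.030 → slack +1.389/-1.349; half-tol=0.030, Σhalf²=0.322545
  -I: nom -5.600 → Σnom=6.680; wc +0.100/-0.184 → slack +1.489/-1.533; half-tol=0.142, Σhalf²=0.342709
Nominal = 6.680. Worst-case = [6.680 - 1.533, 6.680 + 1.489] = [5.147, 8.169]. RSS = √0.342709 = 0.585.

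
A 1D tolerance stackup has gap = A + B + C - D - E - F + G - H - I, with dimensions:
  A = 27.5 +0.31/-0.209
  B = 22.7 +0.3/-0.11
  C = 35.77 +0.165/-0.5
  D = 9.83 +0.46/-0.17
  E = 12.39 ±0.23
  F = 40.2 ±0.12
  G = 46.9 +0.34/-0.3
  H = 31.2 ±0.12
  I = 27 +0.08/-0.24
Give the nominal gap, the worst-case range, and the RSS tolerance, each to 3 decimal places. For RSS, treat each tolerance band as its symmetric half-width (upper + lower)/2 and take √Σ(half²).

Stack each dimension's contribution:
  +A: nom +27.500 → Σnom=27.500; wc +0.310/-0.209 → slack +0.310/-0.209; half-tol=0.260, Σhalf²=0.067340
  +B: nom +22.700 → Σnom=50.200; wc +0.300/-0.110 → slack +0.610/-0.319; half-tol=0.205, Σhalf²=0.109365
  +C: nom +35.770 → Σnom=85.970; wc +0.165/-0.500 → slack +0.775/-0.819; half-tol=0.333, Σhalf²=0.219921
  -D: nom -9.830 → Σnom=76.140; wc +0.170/-0.460 → slack +0.945/-1.279; half-tol=0.315, Σhalf²=0.319146
  -E: nom -12.390 → Σnom=63.750; wc +0.230/-0.230 → slack +1.175/-1.509; half-tol=0.230, Σhalf²=0.372047
  -F: nom -40.200 → Σnom=23.550; wc +0.120/-0.120 → slack +1.295/-1.629; half-tol=0.120, Σhalf²=0.386447
  +G: nom +46.900 → Σnom=70.450; wc +0.340/-0.300 → slack +1.635/-1.929; half-tol=0.320, Σhalf²=0.488847
  -H: nom -31.200 → Σnom=39.250; wc +0.120/-0.120 → slack +1.755/-2.049; half-tol=0.120, Σhalf²=0.503247
  -I: nom -27.000 → Σnom=12.250; wc +0.240/-0.080 → slack +1.995/-2.129; half-tol=0.160, Σhalf²=0.528846
Nominal = 12.250. Worst-case = [12.250 - 2.129, 12.250 + 1.995] = [10.121, 14.245]. RSS = √0.528846 = 0.727.

nominal=12.250 wc=[10.121,14.245] rss=0.727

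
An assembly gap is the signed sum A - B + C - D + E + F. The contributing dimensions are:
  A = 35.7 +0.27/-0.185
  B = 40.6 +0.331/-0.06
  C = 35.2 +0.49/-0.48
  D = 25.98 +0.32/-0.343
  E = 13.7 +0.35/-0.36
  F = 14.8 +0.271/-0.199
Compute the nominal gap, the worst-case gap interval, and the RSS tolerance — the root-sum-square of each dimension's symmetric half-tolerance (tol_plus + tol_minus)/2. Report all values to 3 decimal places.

Stack each dimension's contribution:
  +A: nom +35.700 → Σnom=35.700; wc +0.270/-0.185 → slack +0.270/-0.185; half-tol=0.228, Σhalf²=0.051756
  -B: nom -40.600 → Σnom=-4.900; wc +0.060/-0.331 → slack +0.330/-0.516; half-tol=0.196, Σhalf²=0.089977
  +C: nom +35.200 → Σnom=30.300; wc +0.490/-0.480 → slack +0.820/-0.996; half-tol=0.485, Σhalf²=0.325202
  -D: nom -25.980 → Σnom=4.320; wc +0.343/-0.320 → slack +1.163/-1.316; half-tol=0.332, Σhalf²=0.435094
  +E: nom +13.700 → Σnom=18.020; wc +0.350/-0.360 → slack +1.513/-1.676; half-tol=0.355, Σhalf²=0.561119
  +F: nom +14.800 → Σnom=32.820; wc +0.271/-0.199 → slack +1.784/-1.875; half-tol=0.235, Σhalf²=0.616344
Nominal = 32.820. Worst-case = [32.820 - 1.875, 32.820 + 1.784] = [30.945, 34.604]. RSS = √0.616344 = 0.785.

nominal=32.820 wc=[30.945,34.604] rss=0.785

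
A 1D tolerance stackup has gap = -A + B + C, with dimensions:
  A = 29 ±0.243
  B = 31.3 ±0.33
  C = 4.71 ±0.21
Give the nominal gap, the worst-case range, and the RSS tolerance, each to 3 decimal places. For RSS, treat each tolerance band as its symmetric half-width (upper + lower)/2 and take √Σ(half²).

nominal=7.010 wc=[6.227,7.793] rss=0.460

Stack each dimension's contribution:
  -A: nom -29.000 → Σnom=-29.000; wc +0.243/-0.243 → slack +0.243/-0.243; half-tol=0.243, Σhalf²=0.059049
  +B: nom +31.300 → Σnom=2.300; wc +0.330/-0.330 → slack +0.573/-0.573; half-tol=0.330, Σhalf²=0.167949
  +C: nom +4.710 → Σnom=7.010; wc +0.210/-0.210 → slack +0.783/-0.783; half-tol=0.210, Σhalf²=0.212049
Nominal = 7.010. Worst-case = [7.010 - 0.783, 7.010 + 0.783] = [6.227, 7.793]. RSS = √0.212049 = 0.460.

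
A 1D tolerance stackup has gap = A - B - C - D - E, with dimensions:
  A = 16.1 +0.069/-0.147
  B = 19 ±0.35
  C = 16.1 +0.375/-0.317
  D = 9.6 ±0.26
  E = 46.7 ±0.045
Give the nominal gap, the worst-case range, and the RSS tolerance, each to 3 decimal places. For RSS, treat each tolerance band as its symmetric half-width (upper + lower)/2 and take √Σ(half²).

Stack each dimension's contribution:
  +A: nom +16.100 → Σnom=16.100; wc +0.069/-0.147 → slack +0.069/-0.147; half-tol=0.108, Σhalf²=0.011664
  -B: nom -19.000 → Σnom=-2.900; wc +0.350/-0.350 → slack +0.419/-0.497; half-tol=0.350, Σhalf²=0.134164
  -C: nom -16.100 → Σnom=-19.000; wc +0.317/-0.375 → slack +0.736/-0.872; half-tol=0.346, Σhalf²=0.253880
  -D: nom -9.600 → Σnom=-28.600; wc +0.260/-0.260 → slack +0.996/-1.132; half-tol=0.260, Σhalf²=0.321480
  -E: nom -46.700 → Σnom=-75.300; wc +0.045/-0.045 → slack +1.041/-1.177; half-tol=0.045, Σhalf²=0.323505
Nominal = -75.300. Worst-case = [-75.300 - 1.177, -75.300 + 1.041] = [-76.477, -74.259]. RSS = √0.323505 = 0.569.

nominal=-75.300 wc=[-76.477,-74.259] rss=0.569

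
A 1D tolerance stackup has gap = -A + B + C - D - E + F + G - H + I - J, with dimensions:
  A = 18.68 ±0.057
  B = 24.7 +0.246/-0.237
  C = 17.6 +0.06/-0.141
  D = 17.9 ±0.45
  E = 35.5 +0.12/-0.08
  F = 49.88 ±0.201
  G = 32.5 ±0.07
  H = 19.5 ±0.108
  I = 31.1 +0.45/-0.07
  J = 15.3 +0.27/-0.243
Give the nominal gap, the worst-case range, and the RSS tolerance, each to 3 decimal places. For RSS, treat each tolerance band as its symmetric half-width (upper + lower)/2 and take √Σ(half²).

nominal=48.900 wc=[47.176,50.865] rss=0.689

Stack each dimension's contribution:
  -A: nom -18.680 → Σnom=-18.680; wc +0.057/-0.057 → slack +0.057/-0.057; half-tol=0.057, Σhalf²=0.003249
  +B: nom +24.700 → Σnom=6.020; wc +0.246/-0.237 → slack +0.303/-0.294; half-tol=0.241, Σhalf²=0.061571
  +C: nom +17.600 → Σnom=23.620; wc +0.060/-0.141 → slack +0.363/-0.435; half-tol=0.100, Σhalf²=0.071671
  -D: nom -17.900 → Σnom=5.720; wc +0.450/-0.450 → slack +0.813/-0.885; half-tol=0.450, Σhalf²=0.274172
  -E: nom -35.500 → Σnom=-29.780; wc +0.080/-0.120 → slack +0.893/-1.005; half-tol=0.100, Σhalf²=0.284172
  +F: nom +49.880 → Σnom=20.100; wc +0.201/-0.201 → slack +1.094/-1.206; half-tol=0.201, Σhalf²=0.324573
  +G: nom +32.500 → Σnom=52.600; wc +0.070/-0.070 → slack +1.164/-1.276; half-tol=0.070, Σhalf²=0.329473
  -H: nom -19.500 → Σnom=33.100; wc +0.108/-0.108 → slack +1.272/-1.384; half-tol=0.108, Σhalf²=0.341137
  +I: nom +31.100 → Σnom=64.200; wc +0.450/-0.070 → slack +1.722/-1.454; half-tol=0.260, Σhalf²=0.408737
  -J: nom -15.300 → Σnom=48.900; wc +0.243/-0.270 → slack +1.965/-1.724; half-tol=0.257, Σhalf²=0.474529
Nominal = 48.900. Worst-case = [48.900 - 1.724, 48.900 + 1.965] = [47.176, 50.865]. RSS = √0.474529 = 0.689.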